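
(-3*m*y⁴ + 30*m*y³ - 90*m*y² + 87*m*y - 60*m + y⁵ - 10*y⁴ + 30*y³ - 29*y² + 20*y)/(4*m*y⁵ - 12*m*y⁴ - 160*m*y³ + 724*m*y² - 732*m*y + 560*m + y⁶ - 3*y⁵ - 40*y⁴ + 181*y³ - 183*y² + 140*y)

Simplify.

Factor: -3*m*y⁴ + 30*m*y³ - 90*m*y² + 87*m*y - 60*m + y⁵ - 10*y⁴ + 30*y³ - 29*y² + 20*y = (y - 4)·(y² - y + 1)·(y - 5)·(-3*m + y);  4*m*y⁵ - 12*m*y⁴ - 160*m*y³ + 724*m*y² - 732*m*y + 560*m + y⁶ - 3*y⁵ - 40*y⁴ + 181*y³ - 183*y² + 140*y = (y - 5)·(4*m + y)·(y - 4)·(y + 7)·(y² - y + 1)
Cancel the common factors (y² - y + 1), (y - 4), (y - 5).

(-3*m + y)/(4*m*y + 28*m + y² + 7*y)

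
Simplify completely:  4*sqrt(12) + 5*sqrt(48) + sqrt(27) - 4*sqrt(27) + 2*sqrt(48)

4*sqrt(12) = 8*sqrt(3); 5*sqrt(48) = 20*sqrt(3); sqrt(27) = 3*sqrt(3); 4*sqrt(27) = 12*sqrt(3); 2*sqrt(48) = 8*sqrt(3)
Combine: (8 + 20 + 3 - 12 + 8)·sqrt(3) = 27*sqrt(3)

27*sqrt(3)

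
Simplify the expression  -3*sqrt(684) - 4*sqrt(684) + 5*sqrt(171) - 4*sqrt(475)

3*sqrt(684) = 18*sqrt(19); 4*sqrt(684) = 24*sqrt(19); 5*sqrt(171) = 15*sqrt(19); 4*sqrt(475) = 20*sqrt(19)
Combine: (-18 - 24 + 15 - 20)·sqrt(19) = -47*sqrt(19)

-47*sqrt(19)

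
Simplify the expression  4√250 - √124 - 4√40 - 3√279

4√250 = 20*√10; √124 = 2*√31; 4√40 = 8*√10; 3√279 = 9*√31

-11*√31 + 12*√10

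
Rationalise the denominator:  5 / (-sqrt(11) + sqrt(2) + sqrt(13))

(-10*sqrt(11) + 55*sqrt(2) + 5*sqrt(286))/44

Group as (sqrt(2) + sqrt(13)) - sqrt(11); multiply by (sqrt(2) + sqrt(13)) + sqrt(11), then rationalise the remaining surd.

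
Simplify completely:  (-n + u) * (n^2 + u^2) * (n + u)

Telescope via difference of squares: (u+n)(u-n) = -n^2 + u^2, then repeat with the next factor.

-n^4 + u^4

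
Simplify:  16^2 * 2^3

2^11

16^2 = 2^8; 2^3 = 2^3
Combine exponents: 2^11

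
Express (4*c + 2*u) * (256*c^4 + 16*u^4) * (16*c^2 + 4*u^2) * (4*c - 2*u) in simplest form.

65536*c^8 - 256*u^8

Pair the conjugate factors: ((4*c)+(2*u))((4*c)-(2*u)) = 16*c^2 - 4*u^2, then repeat with the next factor.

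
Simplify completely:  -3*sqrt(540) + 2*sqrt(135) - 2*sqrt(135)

3*sqrt(540) = 18*sqrt(15); 2*sqrt(135) = 6*sqrt(15); 2*sqrt(135) = 6*sqrt(15)
Combine: (-18 + 6 - 6)·sqrt(15) = -18*sqrt(15)

-18*sqrt(15)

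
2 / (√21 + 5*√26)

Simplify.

Multiply numerator and denominator by -5*√26 + √21.
Denominator becomes -629; numerator becomes -10*√26 + 2*√21.

(-2*√21 + 10*√26)/629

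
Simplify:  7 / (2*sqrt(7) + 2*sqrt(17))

Multiply numerator and denominator by -2*sqrt(7) + 2*sqrt(17).
Denominator becomes 40; numerator becomes -14*sqrt(7) + 14*sqrt(17).

(-7*sqrt(7) + 7*sqrt(17))/20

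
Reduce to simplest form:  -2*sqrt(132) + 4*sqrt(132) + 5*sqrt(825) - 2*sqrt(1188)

2*sqrt(132) = 4*sqrt(33); 4*sqrt(132) = 8*sqrt(33); 5*sqrt(825) = 25*sqrt(33); 2*sqrt(1188) = 12*sqrt(33)
Combine: (-4 + 8 + 25 - 12)·sqrt(33) = 17*sqrt(33)

17*sqrt(33)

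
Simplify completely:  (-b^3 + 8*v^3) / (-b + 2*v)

b^2 + 2*b*v + 4*v^2

(2*v)^3 - b^3 = (-b + 2*v)(b^2 + 2*b*v + 4*v^2).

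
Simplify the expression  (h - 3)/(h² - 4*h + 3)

1/(h - 1)

Factor: h² - 4*h + 3 = (h - 1)·(h - 3)
Cancel the common factor (h - 3).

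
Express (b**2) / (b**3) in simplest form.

Quotient: (b**-1)

1/b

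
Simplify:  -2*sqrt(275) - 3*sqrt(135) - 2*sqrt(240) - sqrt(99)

2*sqrt(275) = 10*sqrt(11); 3*sqrt(135) = 9*sqrt(15); 2*sqrt(240) = 8*sqrt(15); sqrt(99) = 3*sqrt(11)

-17*sqrt(15) - 13*sqrt(11)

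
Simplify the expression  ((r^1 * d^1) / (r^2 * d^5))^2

1/(d^8*r^2)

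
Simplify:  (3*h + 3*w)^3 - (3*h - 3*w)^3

Write as f((3*h),(3*w)) - f((3*h),-(3*w)) and expand.

54*w*(3*h^2 + w^2)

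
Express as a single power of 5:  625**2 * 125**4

625**2 = 5**8; 125**4 = 5**12
Combine exponents: 5**20

5**20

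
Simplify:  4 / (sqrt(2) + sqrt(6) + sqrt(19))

Group as (sqrt(2) + sqrt(6)) + sqrt(19); multiply by (sqrt(2) + sqrt(6)) - sqrt(19), then rationalise the remaining surd.

(-60*sqrt(6) - 92*sqrt(2) + 16*sqrt(57) + 44*sqrt(19))/73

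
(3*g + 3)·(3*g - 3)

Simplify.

9*g² - 9

Product of conjugates: (P+Q)(P-Q) = P^2 - Q^2.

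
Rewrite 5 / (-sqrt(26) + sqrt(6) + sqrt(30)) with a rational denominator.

(-5*sqrt(26) + sqrt(30) + 25*sqrt(6) + 6*sqrt(130))/62

Group as (sqrt(6) + sqrt(30)) - sqrt(26); multiply by (sqrt(6) + sqrt(30)) + sqrt(26), then rationalise the remaining surd.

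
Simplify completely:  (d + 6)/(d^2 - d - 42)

1/(d - 7)

Factor: d^2 - d - 42 = (d + 6)*(d - 7)
Cancel the common factor (d + 6).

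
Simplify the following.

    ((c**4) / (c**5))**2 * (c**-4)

c**(-6)

Inside the bracket: (c**-1)
Raise to the power 2: (c**-2)
Multiply by (c**-4): add exponents.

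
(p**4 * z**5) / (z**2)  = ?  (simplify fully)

Quotient: p**4 * z**3

p**4*z**3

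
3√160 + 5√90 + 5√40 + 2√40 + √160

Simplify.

45*√10

3√160 = 12*√10; 5√90 = 15*√10; 5√40 = 10*√10; 2√40 = 4*√10; √160 = 4*√10
Combine: (12 + 15 + 10 + 4 + 4)·√10 = 45*√10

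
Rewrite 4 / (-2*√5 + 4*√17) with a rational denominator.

Multiply numerator and denominator by 2*√5 + 4*√17.
Denominator becomes 252; numerator becomes 8*√5 + 16*√17.

(2*√5 + 4*√17)/63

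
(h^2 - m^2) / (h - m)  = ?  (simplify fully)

h^2 - m^2 factors as (h - m)*(h + m).

h + m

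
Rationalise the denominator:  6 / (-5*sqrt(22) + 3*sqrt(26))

Multiply numerator and denominator by 3*sqrt(26) + 5*sqrt(22).
Denominator becomes -316; numerator becomes 18*sqrt(26) + 30*sqrt(22).

(-15*sqrt(22) - 9*sqrt(26))/158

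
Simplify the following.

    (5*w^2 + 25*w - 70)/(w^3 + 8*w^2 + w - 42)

Factor: 5*w^2 + 25*w - 70 = 5*(w + 7)*(w - 2);  w^3 + 8*w^2 + w - 42 = (w + 7)*(w + 3)*(w - 2)
Cancel the common factors (w + 7), (w - 2).

5/(w + 3)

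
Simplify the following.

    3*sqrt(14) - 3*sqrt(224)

-9*sqrt(14)

3*sqrt(14) = 3*sqrt(14); 3*sqrt(224) = 12*sqrt(14)
Combine: (3 - 12)·sqrt(14) = -9*sqrt(14)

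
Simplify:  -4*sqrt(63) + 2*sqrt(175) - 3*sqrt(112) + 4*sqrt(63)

-2*sqrt(7)

4*sqrt(63) = 12*sqrt(7); 2*sqrt(175) = 10*sqrt(7); 3*sqrt(112) = 12*sqrt(7); 4*sqrt(63) = 12*sqrt(7)
Combine: (-12 + 10 - 12 + 12)·sqrt(7) = -2*sqrt(7)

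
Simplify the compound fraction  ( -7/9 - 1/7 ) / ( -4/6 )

Numerator: -7/9 - 1/7 = -58/63
Denominator: -4/6 = -2/3
Divide: (-58/63) · (-3/2) = 29/21

29/21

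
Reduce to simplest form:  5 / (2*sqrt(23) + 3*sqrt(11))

(-10*sqrt(23) + 15*sqrt(11))/7

Multiply numerator and denominator by -3*sqrt(11) + 2*sqrt(23).
Denominator becomes -7; numerator becomes -15*sqrt(11) + 10*sqrt(23).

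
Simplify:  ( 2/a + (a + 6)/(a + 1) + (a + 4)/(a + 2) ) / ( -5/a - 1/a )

(-2*a³ - 15*a² - 22*a - 4)/(6*a² + 18*a + 12)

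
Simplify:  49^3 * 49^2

7^10

49^3 = 7^6; 49^2 = 7^4
Combine exponents: 7^10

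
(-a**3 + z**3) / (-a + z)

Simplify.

z**3 - a**3 = (-a + z)(a**2 + a*z + z**2).

a**2 + a*z + z**2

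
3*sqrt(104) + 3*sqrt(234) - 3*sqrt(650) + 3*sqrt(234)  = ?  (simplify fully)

3*sqrt(104) = 6*sqrt(26); 3*sqrt(234) = 9*sqrt(26); 3*sqrt(650) = 15*sqrt(26); 3*sqrt(234) = 9*sqrt(26)
Combine: (6 + 9 - 15 + 9)·sqrt(26) = 9*sqrt(26)

9*sqrt(26)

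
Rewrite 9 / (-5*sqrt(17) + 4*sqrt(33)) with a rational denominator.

Multiply numerator and denominator by 5*sqrt(17) + 4*sqrt(33).
Denominator becomes 103; numerator becomes 45*sqrt(17) + 36*sqrt(33).

(45*sqrt(17) + 36*sqrt(33))/103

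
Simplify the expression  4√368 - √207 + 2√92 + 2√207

23*√23

4√368 = 16*√23; √207 = 3*√23; 2√92 = 4*√23; 2√207 = 6*√23
Combine: (16 - 3 + 4 + 6)·√23 = 23*√23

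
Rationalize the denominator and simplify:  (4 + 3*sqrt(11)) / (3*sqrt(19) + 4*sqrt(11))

(-9*sqrt(209) - 12*sqrt(19) + 16*sqrt(11) + 132)/5

Multiply numerator and denominator by -3*sqrt(19) + 4*sqrt(11).
Denominator becomes 5; numerator becomes -9*sqrt(209) - 12*sqrt(19) + 16*sqrt(11) + 132.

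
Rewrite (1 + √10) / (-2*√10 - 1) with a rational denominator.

(-19 - √10)/39

Multiply numerator and denominator by -1 + 2*√10.
Denominator becomes -39; numerator becomes √10 + 19.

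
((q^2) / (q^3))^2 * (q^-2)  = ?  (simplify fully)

Inside the bracket: (q^-1)
Raise to the power 2: (q^-2)
Multiply by (q^-2): add exponents.

q^(-4)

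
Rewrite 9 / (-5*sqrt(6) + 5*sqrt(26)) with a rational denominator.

(9*sqrt(6) + 9*sqrt(26))/100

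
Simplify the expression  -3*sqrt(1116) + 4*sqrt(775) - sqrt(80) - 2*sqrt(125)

-14*sqrt(5) + 2*sqrt(31)

3*sqrt(1116) = 18*sqrt(31); 4*sqrt(775) = 20*sqrt(31); sqrt(80) = 4*sqrt(5); 2*sqrt(125) = 10*sqrt(5)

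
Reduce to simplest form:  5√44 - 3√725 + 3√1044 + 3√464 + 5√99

5√44 = 10*√11; 3√725 = 15*√29; 3√1044 = 18*√29; 3√464 = 12*√29; 5√99 = 15*√11

15*√29 + 25*√11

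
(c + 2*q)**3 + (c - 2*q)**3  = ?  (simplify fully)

Write as f(c,(2*q)) + f(c,-(2*q)) and expand.

2*c*(c**2 + 12*q**2)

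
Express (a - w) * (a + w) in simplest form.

(a+w)(a-w) = a^2 - w^2.

a^2 - w^2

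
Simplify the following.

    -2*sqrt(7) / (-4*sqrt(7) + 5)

Multiply numerator and denominator by 5 + 4*sqrt(7).
Denominator becomes -87; numerator becomes -56 - 10*sqrt(7).

(10*sqrt(7) + 56)/87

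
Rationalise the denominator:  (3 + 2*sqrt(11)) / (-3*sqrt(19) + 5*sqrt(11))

(9*sqrt(19) + 15*sqrt(11) + 6*sqrt(209) + 110)/104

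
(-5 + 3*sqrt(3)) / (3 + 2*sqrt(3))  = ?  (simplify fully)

(-19*sqrt(3) + 33)/3

Multiply numerator and denominator by -2*sqrt(3) + 3.
Denominator becomes -3; numerator becomes -33 + 19*sqrt(3).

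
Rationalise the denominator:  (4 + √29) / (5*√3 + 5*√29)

(-√87 - 4*√3 + 4*√29 + 29)/130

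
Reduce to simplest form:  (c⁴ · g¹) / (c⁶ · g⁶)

1/(c²*g⁵)

Quotient: (c^-2) · (g^-5)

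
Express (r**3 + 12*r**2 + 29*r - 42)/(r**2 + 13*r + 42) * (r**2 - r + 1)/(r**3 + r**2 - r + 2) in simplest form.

(r - 1)/(r + 2)

Factor: r**3 + 12*r**2 + 29*r - 42 = (r - 1)*(r + 7)*(r + 6);  r**2 + 13*r + 42 = (r + 7)*(r + 6);  r**3 + r**2 - r + 2 = (r + 2)*(r**2 - r + 1)
Cancel the common factors (r**2 - r + 1), (r + 6), (r + 7).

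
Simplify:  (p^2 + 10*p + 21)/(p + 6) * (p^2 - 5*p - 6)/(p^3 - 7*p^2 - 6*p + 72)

Factor: p^2 + 10*p + 21 = (p + 7)*(p + 3);  p^2 - 5*p - 6 = (p + 1)*(p - 6);  p^3 - 7*p^2 - 6*p + 72 = (p - 4)*(p + 3)*(p - 6)
Cancel the common factors (p - 6), (p + 3).

(p^2 + 8*p + 7)/(p^2 + 2*p - 24)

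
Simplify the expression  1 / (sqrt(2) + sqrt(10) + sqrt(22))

(-7*sqrt(10) - 15*sqrt(2) + 2*sqrt(110) + 5*sqrt(22))/10

Group as (sqrt(2) + sqrt(22)) + sqrt(10); multiply by (sqrt(2) + sqrt(22)) - sqrt(10), then rationalise the remaining surd.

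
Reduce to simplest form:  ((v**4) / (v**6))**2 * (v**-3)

Inside the bracket: (v**-2)
Raise to the power 2: (v**-4)
Multiply by (v**-3): add exponents.

v**(-7)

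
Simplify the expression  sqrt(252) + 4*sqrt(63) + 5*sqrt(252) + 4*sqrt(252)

sqrt(252) = 6*sqrt(7); 4*sqrt(63) = 12*sqrt(7); 5*sqrt(252) = 30*sqrt(7); 4*sqrt(252) = 24*sqrt(7)
Combine: (6 + 12 + 30 + 24)·sqrt(7) = 72*sqrt(7)

72*sqrt(7)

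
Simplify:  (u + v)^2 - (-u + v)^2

4*u*v

Binomially expand both and collect terms in v, u.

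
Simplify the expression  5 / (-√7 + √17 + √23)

Group as (√17 + √23) - √7; multiply by (√17 + √23) + √7, then rationalise the remaining surd.

(-33*√7 + √23 + 13*√17 + 2*√2737)/95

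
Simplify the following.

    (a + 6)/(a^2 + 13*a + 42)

1/(a + 7)

Factor: a^2 + 13*a + 42 = (a + 7)*(a + 6)
Cancel the common factor (a + 6).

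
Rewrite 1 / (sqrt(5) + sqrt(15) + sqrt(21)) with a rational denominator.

(-30*sqrt(7) - sqrt(21) + 11*sqrt(15) + 31*sqrt(5))/299

Group as (sqrt(15) + sqrt(21)) + sqrt(5); multiply by (sqrt(15) + sqrt(21)) - sqrt(5), then rationalise the remaining surd.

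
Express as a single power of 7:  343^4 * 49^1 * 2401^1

343^4 = 7^12; 49^1 = 7^2; 2401^1 = 7^4
Combine exponents: 7^18

7^18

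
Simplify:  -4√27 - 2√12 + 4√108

4√27 = 12*√3; 2√12 = 4*√3; 4√108 = 24*√3
Combine: (-12 - 4 + 24)·√3 = 8*√3

8*√3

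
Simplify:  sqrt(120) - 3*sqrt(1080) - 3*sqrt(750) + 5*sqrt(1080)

-sqrt(30)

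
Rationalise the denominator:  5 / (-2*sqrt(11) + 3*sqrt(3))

(-10*sqrt(11) - 15*sqrt(3))/17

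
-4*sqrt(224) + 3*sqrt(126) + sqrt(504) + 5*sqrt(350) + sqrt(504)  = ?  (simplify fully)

30*sqrt(14)

4*sqrt(224) = 16*sqrt(14); 3*sqrt(126) = 9*sqrt(14); sqrt(504) = 6*sqrt(14); 5*sqrt(350) = 25*sqrt(14); sqrt(504) = 6*sqrt(14)
Combine: (-16 + 9 + 6 + 25 + 6)·sqrt(14) = 30*sqrt(14)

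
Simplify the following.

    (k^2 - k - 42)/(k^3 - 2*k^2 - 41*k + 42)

1/(k - 1)

Factor: k^2 - k - 42 = (k + 6)*(k - 7);  k^3 - 2*k^2 - 41*k + 42 = (k - 7)*(k + 6)*(k - 1)
Cancel the common factors (k - 7), (k + 6).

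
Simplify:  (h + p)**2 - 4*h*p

After expansion: h**2 - 2*h*p + p**2 — a perfect-square trinomial.

(h - p)**2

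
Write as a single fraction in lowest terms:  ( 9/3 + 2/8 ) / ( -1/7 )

-91/4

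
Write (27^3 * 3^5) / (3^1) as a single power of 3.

27^3 = 3^9; 3^5 = 3^5; 3^1 = 3^1
Combine exponents: 3^13

3^13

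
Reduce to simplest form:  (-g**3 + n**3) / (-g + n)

g**2 + g*n + n**2

Apply the difference-of-cubes factorisation and cancel (-g + n).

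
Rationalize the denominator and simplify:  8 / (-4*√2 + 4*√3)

2*√2 + 2*√3

Multiply numerator and denominator by 4*√2 + 4*√3.
Denominator becomes 16; numerator becomes 32*√2 + 32*√3.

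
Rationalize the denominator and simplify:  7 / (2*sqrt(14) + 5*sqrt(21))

Multiply numerator and denominator by -2*sqrt(14) + 5*sqrt(21).
Denominator becomes 469; numerator becomes -14*sqrt(14) + 35*sqrt(21).

(-2*sqrt(14) + 5*sqrt(21))/67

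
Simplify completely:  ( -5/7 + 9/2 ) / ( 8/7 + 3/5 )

265/122

Numerator: -5/7 + 9/2 = 53/14
Denominator: 8/7 + 3/5 = 61/35
Divide: (53/14) · (35/61) = 265/122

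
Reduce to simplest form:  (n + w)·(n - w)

n² - w²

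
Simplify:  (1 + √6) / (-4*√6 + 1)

Multiply numerator and denominator by 1 + 4*√6.
Denominator becomes -95; numerator becomes 5*√6 + 25.

(-5 - √6)/19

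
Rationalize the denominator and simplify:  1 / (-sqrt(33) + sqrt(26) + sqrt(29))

Group as (sqrt(26) + sqrt(29)) - sqrt(33); multiply by (sqrt(26) + sqrt(29)) + sqrt(33), then rationalise the remaining surd.

(-11*sqrt(33) + 15*sqrt(29) + 18*sqrt(26) + sqrt(24882))/1266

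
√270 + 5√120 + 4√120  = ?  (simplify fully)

√270 = 3*√30; 5√120 = 10*√30; 4√120 = 8*√30
Combine: (3 + 10 + 8)·√30 = 21*√30

21*√30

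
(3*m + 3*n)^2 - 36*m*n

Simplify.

9*(m - n)^2

Expand the square and combine the 36*m*n term.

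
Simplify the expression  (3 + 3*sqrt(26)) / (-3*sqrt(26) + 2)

Multiply numerator and denominator by 2 + 3*sqrt(26).
Denominator becomes -230; numerator becomes 15*sqrt(26) + 240.

(-48 - 3*sqrt(26))/46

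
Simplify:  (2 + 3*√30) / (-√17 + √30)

Multiply numerator and denominator by √17 + √30.
Denominator becomes 13; numerator becomes 2*√17 + 2*√30 + 3*√510 + 90.

(2*√17 + 2*√30 + 3*√510 + 90)/13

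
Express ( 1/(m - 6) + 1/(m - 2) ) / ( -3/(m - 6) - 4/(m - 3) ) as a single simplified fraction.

(-2*m^2 + 14*m - 24)/(7*m^2 - 47*m + 66)

Numerator: 1/(m - 6) + 1/(m - 2) = (2*m - 8)/(m^2 - 8*m + 12)
Denominator: -3/(m - 6) - 4/(m - 3) = (-7*m + 33)/(m^2 - 9*m + 18)
Divide: ((2*m - 8)/(m^2 - 8*m + 12)) · ((m^2 - 9*m + 18)/(-7*m + 33)) = (-2*m^2 + 14*m - 24)/(7*m^2 - 47*m + 66)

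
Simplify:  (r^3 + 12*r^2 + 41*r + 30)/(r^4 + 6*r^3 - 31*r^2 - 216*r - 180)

Factor: r^3 + 12*r^2 + 41*r + 30 = (r + 5)*(r + 6)*(r + 1);  r^4 + 6*r^3 - 31*r^2 - 216*r - 180 = (r + 5)*(r + 6)*(r + 1)*(r - 6)
Cancel the common factors (r + 1), (r + 5), (r + 6).

1/(r - 6)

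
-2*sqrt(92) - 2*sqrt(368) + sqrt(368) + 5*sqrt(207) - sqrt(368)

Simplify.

2*sqrt(92) = 4*sqrt(23); 2*sqrt(368) = 8*sqrt(23); sqrt(368) = 4*sqrt(23); 5*sqrt(207) = 15*sqrt(23); sqrt(368) = 4*sqrt(23)
Combine: (-4 - 8 + 4 + 15 - 4)·sqrt(23) = 3*sqrt(23)

3*sqrt(23)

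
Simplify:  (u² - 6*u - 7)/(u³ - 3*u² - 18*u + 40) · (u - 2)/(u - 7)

Factor: u² - 6*u - 7 = (u - 7)·(u + 1);  u³ - 3*u² - 18*u + 40 = (u + 4)·(u - 2)·(u - 5)
Cancel the common factors (u - 2), (u - 7).

(u + 1)/(u² - u - 20)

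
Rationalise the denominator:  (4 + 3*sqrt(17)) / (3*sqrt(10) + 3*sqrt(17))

(-3*sqrt(170) - 4*sqrt(10) + 4*sqrt(17) + 51)/21

Multiply numerator and denominator by -3*sqrt(10) + 3*sqrt(17).
Denominator becomes 63; numerator becomes -9*sqrt(170) - 12*sqrt(10) + 12*sqrt(17) + 153.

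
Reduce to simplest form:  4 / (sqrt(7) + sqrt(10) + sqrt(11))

Group as (sqrt(7) + sqrt(11)) + sqrt(10); multiply by (sqrt(7) + sqrt(11)) - sqrt(10), then rationalise the remaining surd.

(-2*sqrt(770) + 6*sqrt(11) + 8*sqrt(10) + 14*sqrt(7))/61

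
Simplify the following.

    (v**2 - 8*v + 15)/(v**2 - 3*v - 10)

Factor: v**2 - 8*v + 15 = (v - 5)*(v - 3);  v**2 - 3*v - 10 = (v - 5)*(v + 2)
Cancel the common factor (v - 5).

(v - 3)/(v + 2)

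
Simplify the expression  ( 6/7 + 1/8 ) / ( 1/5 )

Numerator: 6/7 + 1/8 = 55/56
Denominator: 1/5 = 1/5
Divide: (55/56) · (5) = 275/56

275/56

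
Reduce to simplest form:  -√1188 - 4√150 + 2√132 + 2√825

√1188 = 6*√33; 4√150 = 20*√6; 2√132 = 4*√33; 2√825 = 10*√33

-20*√6 + 8*√33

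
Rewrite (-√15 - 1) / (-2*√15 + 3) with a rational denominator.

Multiply numerator and denominator by 3 + 2*√15.
Denominator becomes -51; numerator becomes -33 - 5*√15.

(5*√15 + 33)/51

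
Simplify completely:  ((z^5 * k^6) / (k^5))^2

k^2*z^10

Inside the bracket: z^5 * k^1
Raise to the power 2: z^10 * k^2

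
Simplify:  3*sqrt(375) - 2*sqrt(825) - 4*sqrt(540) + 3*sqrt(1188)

-9*sqrt(15) + 8*sqrt(33)

3*sqrt(375) = 15*sqrt(15); 2*sqrt(825) = 10*sqrt(33); 4*sqrt(540) = 24*sqrt(15); 3*sqrt(1188) = 18*sqrt(33)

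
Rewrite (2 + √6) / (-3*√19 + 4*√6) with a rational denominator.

Multiply numerator and denominator by 4*√6 + 3*√19.
Denominator becomes -75; numerator becomes 8*√6 + 24 + 6*√19 + 3*√114.

(-3*√114 - 6*√19 - 24 - 8*√6)/75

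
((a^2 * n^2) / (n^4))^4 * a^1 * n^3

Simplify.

Inside the bracket: a^2 * (n^-2)
Raise to the power 4: a^8 * (n^-8)
Multiply by a^1 * n^3: add exponents.

a^9/n^5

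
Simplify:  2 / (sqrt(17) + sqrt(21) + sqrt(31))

Group as (sqrt(21) + sqrt(31)) + sqrt(17); multiply by (sqrt(21) + sqrt(31)) - sqrt(17), then rationalise the remaining surd.

(-4*sqrt(11067) + 14*sqrt(31) + 54*sqrt(21) + 70*sqrt(17))/1379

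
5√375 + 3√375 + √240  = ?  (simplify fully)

44*√15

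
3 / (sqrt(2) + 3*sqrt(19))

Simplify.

Multiply numerator and denominator by -sqrt(2) + 3*sqrt(19).
Denominator becomes 169; numerator becomes -3*sqrt(2) + 9*sqrt(19).

(-3*sqrt(2) + 9*sqrt(19))/169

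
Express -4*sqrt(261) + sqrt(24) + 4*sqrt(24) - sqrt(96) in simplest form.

-12*sqrt(29) + 6*sqrt(6)

4*sqrt(261) = 12*sqrt(29); sqrt(24) = 2*sqrt(6); 4*sqrt(24) = 8*sqrt(6); sqrt(96) = 4*sqrt(6)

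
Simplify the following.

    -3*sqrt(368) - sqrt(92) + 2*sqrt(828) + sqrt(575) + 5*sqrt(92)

3*sqrt(368) = 12*sqrt(23); sqrt(92) = 2*sqrt(23); 2*sqrt(828) = 12*sqrt(23); sqrt(575) = 5*sqrt(23); 5*sqrt(92) = 10*sqrt(23)
Combine: (-12 - 2 + 12 + 5 + 10)·sqrt(23) = 13*sqrt(23)

13*sqrt(23)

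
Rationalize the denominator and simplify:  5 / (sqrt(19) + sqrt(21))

(-5*sqrt(19) + 5*sqrt(21))/2

Multiply numerator and denominator by -sqrt(19) + sqrt(21).
Denominator becomes 2; numerator becomes -5*sqrt(19) + 5*sqrt(21).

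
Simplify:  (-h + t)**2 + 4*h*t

After expansion: h**2 + 2*h*t + t**2 — a perfect-square trinomial.

(h + t)**2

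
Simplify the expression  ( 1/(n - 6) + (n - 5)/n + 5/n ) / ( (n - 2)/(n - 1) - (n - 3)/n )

Numerator: 1/(n - 6) + (n - 5)/n + 5/n = (n - 5)/(n - 6)
Denominator: (n - 2)/(n - 1) - (n - 3)/n = (2*n - 3)/(n^2 - n)
Divide: ((n - 5)/(n - 6)) · ((n^2 - n)/(2*n - 3)) = (n^3 - 6*n^2 + 5*n)/(2*n^2 - 15*n + 18)

(n^3 - 6*n^2 + 5*n)/(2*n^2 - 15*n + 18)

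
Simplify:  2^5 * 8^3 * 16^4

2^30

2^5 = 2^5; 8^3 = 2^9; 16^4 = 2^16
Combine exponents: 2^30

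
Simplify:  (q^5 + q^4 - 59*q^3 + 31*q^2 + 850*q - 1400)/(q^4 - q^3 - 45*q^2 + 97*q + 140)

Factor: q^5 + q^4 - 59*q^3 + 31*q^2 + 850*q - 1400 = (q - 4)*(q - 5)*(q + 7)*(q - 2)*(q + 5);  q^4 - q^3 - 45*q^2 + 97*q + 140 = (q + 7)*(q - 4)*(q - 5)*(q + 1)
Cancel the common factors (q - 4), (q + 7), (q - 5).

(q^2 + 3*q - 10)/(q + 1)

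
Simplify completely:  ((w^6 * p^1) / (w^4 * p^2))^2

w^4/p^2

Inside the bracket: w^2 * (p^-1)
Raise to the power 2: w^4 * (p^-2)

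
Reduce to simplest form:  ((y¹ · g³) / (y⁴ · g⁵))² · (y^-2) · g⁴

Inside the bracket: (y^-3) · (g^-2)
Raise to the power 2: (y^-6) · (g^-4)
Multiply by (y^-2) · g⁴: add exponents.

y^(-8)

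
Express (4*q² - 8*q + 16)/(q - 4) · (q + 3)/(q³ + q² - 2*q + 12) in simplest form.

4/(q - 4)

Factor: 4*q² - 8*q + 16 = 4·(q² - 2*q + 4);  q³ + q² - 2*q + 12 = (q + 3)·(q² - 2*q + 4)
Cancel the common factors (q² - 2*q + 4), (q + 3).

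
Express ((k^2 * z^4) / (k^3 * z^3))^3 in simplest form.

Inside the bracket: (k^-1) * z^1
Raise to the power 3: (k^-3) * z^3

z^3/k^3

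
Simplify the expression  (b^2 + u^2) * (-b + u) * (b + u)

-b^4 + u^4

(u+b)(u-b) = -b^2 + u^2; continue pairing.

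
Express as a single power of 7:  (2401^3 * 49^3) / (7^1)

7^17

2401^3 = 7^12; 49^3 = 7^6; 7^1 = 7^1
Combine exponents: 7^17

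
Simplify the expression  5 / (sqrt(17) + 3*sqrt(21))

(-5*sqrt(17) + 15*sqrt(21))/172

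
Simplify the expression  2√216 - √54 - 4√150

-11*√6

2√216 = 12*√6; √54 = 3*√6; 4√150 = 20*√6
Combine: (12 - 3 - 20)·√6 = -11*√6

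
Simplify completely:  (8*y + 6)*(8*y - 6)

64*y^2 - 36

Difference of squares with P = 8*y, Q = 6.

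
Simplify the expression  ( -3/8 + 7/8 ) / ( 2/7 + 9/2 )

7/67

Numerator: -3/8 + 7/8 = 1/2
Denominator: 2/7 + 9/2 = 67/14
Divide: (1/2) · (14/67) = 7/67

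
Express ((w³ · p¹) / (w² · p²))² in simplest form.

w²/p²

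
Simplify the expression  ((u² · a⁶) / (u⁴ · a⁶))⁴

u^(-8)

Inside the bracket: (u^-2)
Raise to the power 4: (u^-8)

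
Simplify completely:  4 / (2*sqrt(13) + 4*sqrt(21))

(-2*sqrt(13) + 4*sqrt(21))/71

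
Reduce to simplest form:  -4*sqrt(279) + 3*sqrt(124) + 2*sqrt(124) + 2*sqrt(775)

4*sqrt(279) = 12*sqrt(31); 3*sqrt(124) = 6*sqrt(31); 2*sqrt(124) = 4*sqrt(31); 2*sqrt(775) = 10*sqrt(31)
Combine: (-12 + 6 + 4 + 10)·sqrt(31) = 8*sqrt(31)

8*sqrt(31)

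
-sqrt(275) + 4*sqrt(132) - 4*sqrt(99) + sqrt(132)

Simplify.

-17*sqrt(11) + 10*sqrt(33)

sqrt(275) = 5*sqrt(11); 4*sqrt(132) = 8*sqrt(33); 4*sqrt(99) = 12*sqrt(11); sqrt(132) = 2*sqrt(33)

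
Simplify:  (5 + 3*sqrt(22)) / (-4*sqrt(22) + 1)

(-269 - 23*sqrt(22))/351

Multiply numerator and denominator by 1 + 4*sqrt(22).
Denominator becomes -351; numerator becomes 23*sqrt(22) + 269.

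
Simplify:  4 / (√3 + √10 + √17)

(-√510 - 2*√17 + 5*√10 + 12*√3)/13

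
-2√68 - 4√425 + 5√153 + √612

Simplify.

-3*√17

2√68 = 4*√17; 4√425 = 20*√17; 5√153 = 15*√17; √612 = 6*√17
Combine: (-4 - 20 + 15 + 6)·√17 = -3*√17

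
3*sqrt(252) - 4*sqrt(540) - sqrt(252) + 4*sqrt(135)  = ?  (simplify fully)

3*sqrt(252) = 18*sqrt(7); 4*sqrt(540) = 24*sqrt(15); sqrt(252) = 6*sqrt(7); 4*sqrt(135) = 12*sqrt(15)

-12*sqrt(15) + 12*sqrt(7)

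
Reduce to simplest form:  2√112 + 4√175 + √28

30*√7

2√112 = 8*√7; 4√175 = 20*√7; √28 = 2*√7
Combine: (8 + 20 + 2)·√7 = 30*√7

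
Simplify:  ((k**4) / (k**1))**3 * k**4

Inside the bracket: k**3
Raise to the power 3: k**9
Multiply by k**4: add exponents.

k**13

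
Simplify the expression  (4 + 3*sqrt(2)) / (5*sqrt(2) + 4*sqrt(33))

(-15 - 10*sqrt(2) + 8*sqrt(33) + 6*sqrt(66))/239

Multiply numerator and denominator by -4*sqrt(33) + 5*sqrt(2).
Denominator becomes -478; numerator becomes -12*sqrt(66) - 16*sqrt(33) + 20*sqrt(2) + 30.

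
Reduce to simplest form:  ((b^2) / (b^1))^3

Inside the bracket: b^1
Raise to the power 3: b^3

b^3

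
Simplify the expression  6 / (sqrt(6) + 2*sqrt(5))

(-3*sqrt(6) + 6*sqrt(5))/7

Multiply numerator and denominator by -2*sqrt(5) + sqrt(6).
Denominator becomes -14; numerator becomes -12*sqrt(5) + 6*sqrt(6).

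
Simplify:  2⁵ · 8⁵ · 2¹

2^21

2⁵ = 2^5; 8⁵ = 2^15; 2¹ = 2^1
Combine exponents: 2^21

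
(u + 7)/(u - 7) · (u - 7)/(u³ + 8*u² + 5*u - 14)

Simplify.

1/(u² + u - 2)

Factor: u³ + 8*u² + 5*u - 14 = (u + 7)·(u + 2)·(u - 1)
Cancel the common factors (u - 7), (u + 7).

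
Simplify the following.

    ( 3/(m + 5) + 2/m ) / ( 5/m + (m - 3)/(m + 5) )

Numerator: 3/(m + 5) + 2/m = (5*m + 10)/(m**2 + 5*m)
Denominator: 5/m + (m - 3)/(m + 5) = (m**2 + 2*m + 25)/(m**2 + 5*m)
Divide: ((5*m + 10)/(m**2 + 5*m)) · ((m**2 + 5*m)/(m**2 + 2*m + 25)) = (5*m + 10)/(m**2 + 2*m + 25)

(5*m + 10)/(m**2 + 2*m + 25)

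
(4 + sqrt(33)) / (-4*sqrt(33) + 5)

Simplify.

Multiply numerator and denominator by 5 + 4*sqrt(33).
Denominator becomes -503; numerator becomes 21*sqrt(33) + 152.

(-152 - 21*sqrt(33))/503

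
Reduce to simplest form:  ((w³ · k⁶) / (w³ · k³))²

Inside the bracket: k³
Raise to the power 2: k⁶

k⁶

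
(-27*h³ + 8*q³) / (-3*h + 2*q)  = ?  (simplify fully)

9*h² + 6*h*q + 4*q²

Factor as (a-b)(a^2+ab+b^2) with a=(2*q), b=(3*h).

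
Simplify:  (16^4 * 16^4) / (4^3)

2^26

16^4 = 2^16; 16^4 = 2^16; 4^3 = 2^6
Combine exponents: 2^26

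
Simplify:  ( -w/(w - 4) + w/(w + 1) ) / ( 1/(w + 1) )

Numerator: -w/(w - 4) + w/(w + 1) = -5*w/(w^2 - 3*w - 4)
Denominator: 1/(w + 1) = 1/(w + 1)
Divide: (-5*w/(w^2 - 3*w - 4)) · (w + 1) = -5*w/(w - 4)

-5*w/(w - 4)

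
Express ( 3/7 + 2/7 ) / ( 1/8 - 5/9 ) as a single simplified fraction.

-360/217

Numerator: 3/7 + 2/7 = 5/7
Denominator: 1/8 - 5/9 = -31/72
Divide: (5/7) · (-72/31) = -360/217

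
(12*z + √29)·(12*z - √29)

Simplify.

144*z² - 29

(12*z)^2 - (√29)^2 = 144*z² - 29.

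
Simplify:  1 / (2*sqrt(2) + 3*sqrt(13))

(-2*sqrt(2) + 3*sqrt(13))/109

Multiply numerator and denominator by -3*sqrt(13) + 2*sqrt(2).
Denominator becomes -109; numerator becomes -3*sqrt(13) + 2*sqrt(2).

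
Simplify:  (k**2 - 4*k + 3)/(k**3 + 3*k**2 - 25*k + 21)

1/(k + 7)

Factor: k**2 - 4*k + 3 = (k - 1)*(k - 3);  k**3 + 3*k**2 - 25*k + 21 = (k - 3)*(k + 7)*(k - 1)
Cancel the common factors (k - 3), (k - 1).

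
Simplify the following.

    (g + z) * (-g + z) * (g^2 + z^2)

-g^4 + z^4

Telescope via difference of squares: (z+g)(z-g) = -g^2 + z^2, then repeat with the next factor.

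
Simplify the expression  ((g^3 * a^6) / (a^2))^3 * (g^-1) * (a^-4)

a^8*g^8

Inside the bracket: g^3 * a^4
Raise to the power 3: g^9 * a^12
Multiply by (g^-1) * (a^-4): add exponents.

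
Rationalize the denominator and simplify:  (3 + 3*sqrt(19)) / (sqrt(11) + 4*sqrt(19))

Multiply numerator and denominator by -sqrt(11) + 4*sqrt(19).
Denominator becomes 293; numerator becomes -3*sqrt(209) - 3*sqrt(11) + 12*sqrt(19) + 228.

(-3*sqrt(209) - 3*sqrt(11) + 12*sqrt(19) + 228)/293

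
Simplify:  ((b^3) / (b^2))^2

Inside the bracket: b^1
Raise to the power 2: b^2

b^2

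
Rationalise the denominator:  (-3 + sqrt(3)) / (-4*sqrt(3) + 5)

(3 + 7*sqrt(3))/23

Multiply numerator and denominator by 5 + 4*sqrt(3).
Denominator becomes -23; numerator becomes -7*sqrt(3) - 3.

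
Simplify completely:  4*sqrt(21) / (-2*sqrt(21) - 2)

Multiply numerator and denominator by -2 + 2*sqrt(21).
Denominator becomes -80; numerator becomes -8*sqrt(21) + 168.

(-21 + sqrt(21))/10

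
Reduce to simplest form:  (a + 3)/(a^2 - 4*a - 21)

1/(a - 7)

Factor: a^2 - 4*a - 21 = (a + 3)*(a - 7)
Cancel the common factor (a + 3).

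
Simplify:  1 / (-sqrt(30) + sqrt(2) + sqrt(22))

Group as (sqrt(2) + sqrt(22)) - sqrt(30); multiply by (sqrt(2) + sqrt(22)) + sqrt(30), then rationalise the remaining surd.

(3*sqrt(30) + 5*sqrt(22) + 25*sqrt(2) + 2*sqrt(330))/70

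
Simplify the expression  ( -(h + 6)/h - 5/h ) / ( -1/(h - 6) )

Numerator: -(h + 6)/h - 5/h = (-h - 11)/h
Denominator: -1/(h - 6) = -1/(h - 6)
Divide: ((-h - 11)/h) · (-h + 6) = (h² + 5*h - 66)/h

(h² + 5*h - 66)/h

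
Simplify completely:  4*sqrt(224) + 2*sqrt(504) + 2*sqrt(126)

4*sqrt(224) = 16*sqrt(14); 2*sqrt(504) = 12*sqrt(14); 2*sqrt(126) = 6*sqrt(14)
Combine: (16 + 12 + 6)·sqrt(14) = 34*sqrt(14)

34*sqrt(14)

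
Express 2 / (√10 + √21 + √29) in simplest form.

(-√6090 + √29 + 9*√21 + 20*√10)/209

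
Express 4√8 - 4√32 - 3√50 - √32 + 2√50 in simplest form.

-17*√2

4√8 = 8*√2; 4√32 = 16*√2; 3√50 = 15*√2; √32 = 4*√2; 2√50 = 10*√2
Combine: (8 - 16 - 15 - 4 + 10)·√2 = -17*√2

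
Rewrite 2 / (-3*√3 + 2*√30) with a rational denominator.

(6*√3 + 4*√30)/93

Multiply numerator and denominator by 3*√3 + 2*√30.
Denominator becomes 93; numerator becomes 6*√3 + 4*√30.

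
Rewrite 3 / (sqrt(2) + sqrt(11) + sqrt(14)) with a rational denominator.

(-4*sqrt(77) - sqrt(14) + 5*sqrt(11) + 23*sqrt(2))/29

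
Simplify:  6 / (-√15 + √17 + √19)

Group as (√17 + √19) - √15; multiply by (√17 + √19) + √15, then rationalise the remaining surd.

(-126*√15 + 78*√19 + 102*√17 + 12*√4845)/851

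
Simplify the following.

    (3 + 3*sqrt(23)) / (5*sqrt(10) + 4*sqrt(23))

Multiply numerator and denominator by -5*sqrt(10) + 4*sqrt(23).
Denominator becomes 118; numerator becomes -15*sqrt(230) - 15*sqrt(10) + 12*sqrt(23) + 276.

(-15*sqrt(230) - 15*sqrt(10) + 12*sqrt(23) + 276)/118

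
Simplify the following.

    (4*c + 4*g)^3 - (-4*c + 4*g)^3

Only the odd-power cross terms survive.

128*c*(c^2 + 3*g^2)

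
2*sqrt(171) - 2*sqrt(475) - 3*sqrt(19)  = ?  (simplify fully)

-7*sqrt(19)

2*sqrt(171) = 6*sqrt(19); 2*sqrt(475) = 10*sqrt(19); 3*sqrt(19) = 3*sqrt(19)
Combine: (6 - 10 - 3)·sqrt(19) = -7*sqrt(19)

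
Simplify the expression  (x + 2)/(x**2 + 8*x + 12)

Factor: x**2 + 8*x + 12 = (x + 6)*(x + 2)
Cancel the common factor (x + 2).

1/(x + 6)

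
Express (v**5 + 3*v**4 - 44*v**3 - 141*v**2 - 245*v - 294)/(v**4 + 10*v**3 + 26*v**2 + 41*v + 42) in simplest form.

Factor: v**5 + 3*v**4 - 44*v**3 - 141*v**2 - 245*v - 294 = (v + 7)*(v - 7)*(v**2 + v + 3)*(v + 2);  v**4 + 10*v**3 + 26*v**2 + 41*v + 42 = (v + 7)*(v + 2)*(v**2 + v + 3)
Cancel the common factors (v**2 + v + 3), (v + 2), (v + 7).

v - 7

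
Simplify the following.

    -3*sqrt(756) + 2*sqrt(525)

3*sqrt(756) = 18*sqrt(21); 2*sqrt(525) = 10*sqrt(21)
Combine: (-18 + 10)·sqrt(21) = -8*sqrt(21)

-8*sqrt(21)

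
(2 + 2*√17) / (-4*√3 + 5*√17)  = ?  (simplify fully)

(8*√3 + 10*√17 + 8*√51 + 170)/377

Multiply numerator and denominator by 4*√3 + 5*√17.
Denominator becomes 377; numerator becomes 8*√3 + 10*√17 + 8*√51 + 170.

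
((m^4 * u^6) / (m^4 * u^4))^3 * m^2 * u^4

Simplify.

Inside the bracket: u^2
Raise to the power 3: u^6
Multiply by m^2 * u^4: add exponents.

m^2*u^10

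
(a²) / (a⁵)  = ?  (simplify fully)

a^(-3)

Quotient: (a^-3)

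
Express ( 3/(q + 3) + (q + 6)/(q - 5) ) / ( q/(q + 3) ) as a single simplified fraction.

Numerator: 3/(q + 3) + (q + 6)/(q - 5) = (q² + 12*q + 3)/(q² - 2*q - 15)
Denominator: q/(q + 3) = q/(q + 3)
Divide: ((q² + 12*q + 3)/(q² - 2*q - 15)) · ((q + 3)/q) = (q² + 12*q + 3)/(q² - 5*q)

(q² + 12*q + 3)/(q² - 5*q)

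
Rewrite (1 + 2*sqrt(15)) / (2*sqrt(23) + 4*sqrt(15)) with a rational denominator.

Multiply numerator and denominator by -2*sqrt(23) + 4*sqrt(15).
Denominator becomes 148; numerator becomes -4*sqrt(345) - 2*sqrt(23) + 4*sqrt(15) + 120.

(-2*sqrt(345) - sqrt(23) + 2*sqrt(15) + 60)/74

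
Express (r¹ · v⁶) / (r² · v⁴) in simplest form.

v²/r

Quotient: (r^-1) · v²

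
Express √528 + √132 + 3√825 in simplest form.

21*√33

√528 = 4*√33; √132 = 2*√33; 3√825 = 15*√33
Combine: (4 + 2 + 15)·√33 = 21*√33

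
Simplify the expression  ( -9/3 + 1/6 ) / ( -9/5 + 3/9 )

85/44

Numerator: -9/3 + 1/6 = -17/6
Denominator: -9/5 + 3/9 = -22/15
Divide: (-17/6) · (-15/22) = 85/44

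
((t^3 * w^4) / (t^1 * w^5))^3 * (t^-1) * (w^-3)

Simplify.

t^5/w^6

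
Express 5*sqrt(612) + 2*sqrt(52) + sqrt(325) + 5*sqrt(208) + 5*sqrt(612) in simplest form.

5*sqrt(612) = 30*sqrt(17); 2*sqrt(52) = 4*sqrt(13); sqrt(325) = 5*sqrt(13); 5*sqrt(208) = 20*sqrt(13); 5*sqrt(612) = 30*sqrt(17)

29*sqrt(13) + 60*sqrt(17)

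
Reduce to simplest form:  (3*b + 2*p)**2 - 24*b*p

(3*b - 2*p)**2

Expanding gives 9*b**2 - 12*b*p + 4*p**2, a perfect square.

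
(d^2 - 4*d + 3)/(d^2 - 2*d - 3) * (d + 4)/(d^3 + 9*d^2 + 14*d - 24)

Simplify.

1/(d^2 + 7*d + 6)

Factor: d^2 - 4*d + 3 = (d - 3)*(d - 1);  d^2 - 2*d - 3 = (d - 3)*(d + 1);  d^3 + 9*d^2 + 14*d - 24 = (d + 4)*(d - 1)*(d + 6)
Cancel the common factors (d + 4), (d - 1), (d - 3).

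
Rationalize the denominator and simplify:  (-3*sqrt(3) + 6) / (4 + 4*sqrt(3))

(-15 + 9*sqrt(3))/8

Multiply numerator and denominator by -4*sqrt(3) + 4.
Denominator becomes -32; numerator becomes -36*sqrt(3) + 60.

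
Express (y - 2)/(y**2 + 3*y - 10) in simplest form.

Factor: y**2 + 3*y - 10 = (y + 5)*(y - 2)
Cancel the common factor (y - 2).

1/(y + 5)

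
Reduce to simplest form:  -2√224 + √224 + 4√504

2√224 = 8*√14; √224 = 4*√14; 4√504 = 24*√14
Combine: (-8 + 4 + 24)·√14 = 20*√14

20*√14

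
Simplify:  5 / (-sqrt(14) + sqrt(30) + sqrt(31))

(-235*sqrt(14) + 65*sqrt(31) + 75*sqrt(30) + 20*sqrt(3255))/1511

Group as (sqrt(30) + sqrt(31)) - sqrt(14); multiply by (sqrt(30) + sqrt(31)) + sqrt(14), then rationalise the remaining surd.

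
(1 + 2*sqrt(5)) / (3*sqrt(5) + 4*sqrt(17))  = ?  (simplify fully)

(-30 - 3*sqrt(5) + 4*sqrt(17) + 8*sqrt(85))/227

Multiply numerator and denominator by -4*sqrt(17) + 3*sqrt(5).
Denominator becomes -227; numerator becomes -8*sqrt(85) - 4*sqrt(17) + 3*sqrt(5) + 30.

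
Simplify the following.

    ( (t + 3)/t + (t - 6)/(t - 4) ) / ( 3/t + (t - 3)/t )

(2*t**2 - 7*t - 12)/(t**2 - 4*t)

Numerator: (t + 3)/t + (t - 6)/(t - 4) = (2*t**2 - 7*t - 12)/(t**2 - 4*t)
Denominator: 3/t + (t - 3)/t = 1
Divide: ((2*t**2 - 7*t - 12)/(t**2 - 4*t)) · (1) = (2*t**2 - 7*t - 12)/(t**2 - 4*t)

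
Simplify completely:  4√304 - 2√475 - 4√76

4√304 = 16*√19; 2√475 = 10*√19; 4√76 = 8*√19
Combine: (16 - 10 - 8)·√19 = -2*√19

-2*√19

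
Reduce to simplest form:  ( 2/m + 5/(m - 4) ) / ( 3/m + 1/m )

Numerator: 2/m + 5/(m - 4) = (7*m - 8)/(m^2 - 4*m)
Denominator: 3/m + 1/m = 4/m
Divide: ((7*m - 8)/(m^2 - 4*m)) · (m/4) = (7*m - 8)/(4*m - 16)

(7*m - 8)/(4*m - 16)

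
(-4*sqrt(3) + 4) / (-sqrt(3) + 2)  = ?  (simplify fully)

Multiply numerator and denominator by sqrt(3) + 2.
Denominator becomes 1; numerator becomes -4*sqrt(3) - 4.

-4*sqrt(3) - 4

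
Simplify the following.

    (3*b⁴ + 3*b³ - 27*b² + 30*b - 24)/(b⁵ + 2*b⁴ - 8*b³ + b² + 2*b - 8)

3/(b + 1)

Factor: 3*b⁴ + 3*b³ - 27*b² + 30*b - 24 = 3·(b - 2)·(b + 4)·(b² - b + 1);  b⁵ + 2*b⁴ - 8*b³ + b² + 2*b - 8 = (b - 2)·(b + 4)·(b² - b + 1)·(b + 1)
Cancel the common factors (b² - b + 1), (b + 4), (b - 2).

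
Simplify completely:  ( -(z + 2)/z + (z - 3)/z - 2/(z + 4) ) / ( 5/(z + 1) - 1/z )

Numerator: -(z + 2)/z + (z - 3)/z - 2/(z + 4) = (-7*z - 20)/(z^2 + 4*z)
Denominator: 5/(z + 1) - 1/z = (4*z - 1)/(z^2 + z)
Divide: ((-7*z - 20)/(z^2 + 4*z)) · ((z^2 + z)/(4*z - 1)) = (-7*z^2 - 27*z - 20)/(4*z^2 + 15*z - 4)

(-7*z^2 - 27*z - 20)/(4*z^2 + 15*z - 4)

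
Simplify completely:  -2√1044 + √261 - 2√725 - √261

2√1044 = 12*√29; √261 = 3*√29; 2√725 = 10*√29; √261 = 3*√29
Combine: (-12 + 3 - 10 - 3)·√29 = -22*√29

-22*√29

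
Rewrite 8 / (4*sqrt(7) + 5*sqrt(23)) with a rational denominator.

(-32*sqrt(7) + 40*sqrt(23))/463

Multiply numerator and denominator by -4*sqrt(7) + 5*sqrt(23).
Denominator becomes 463; numerator becomes -32*sqrt(7) + 40*sqrt(23).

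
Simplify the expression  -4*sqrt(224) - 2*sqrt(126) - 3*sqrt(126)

-31*sqrt(14)

4*sqrt(224) = 16*sqrt(14); 2*sqrt(126) = 6*sqrt(14); 3*sqrt(126) = 9*sqrt(14)
Combine: (-16 - 6 - 9)·sqrt(14) = -31*sqrt(14)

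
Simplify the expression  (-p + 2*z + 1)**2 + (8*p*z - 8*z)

After expansion: p**2 + 4*p*z - 2*p + 4*z**2 - 4*z + 1 — a perfect-square trinomial.

(p + 2*z - 1)**2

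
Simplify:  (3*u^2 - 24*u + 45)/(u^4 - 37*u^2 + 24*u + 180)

3/(u^2 + 8*u + 12)

Factor: 3*u^2 - 24*u + 45 = 3*(u - 3)*(u - 5);  u^4 - 37*u^2 + 24*u + 180 = (u + 6)*(u + 2)*(u - 5)*(u - 3)
Cancel the common factors (u - 3), (u - 5).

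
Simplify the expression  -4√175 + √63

-17*√7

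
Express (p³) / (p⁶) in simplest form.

Quotient: (p^-3)

p^(-3)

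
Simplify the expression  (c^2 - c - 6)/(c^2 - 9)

Factor: c^2 - c - 6 = (c - 3)*(c + 2);  c^2 - 9 = (c - 3)*(c + 3)
Cancel the common factor (c - 3).

(c + 2)/(c + 3)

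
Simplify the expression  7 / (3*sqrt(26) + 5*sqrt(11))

Multiply numerator and denominator by -3*sqrt(26) + 5*sqrt(11).
Denominator becomes 41; numerator becomes -21*sqrt(26) + 35*sqrt(11).

(-21*sqrt(26) + 35*sqrt(11))/41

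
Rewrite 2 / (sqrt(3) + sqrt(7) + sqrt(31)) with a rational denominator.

(-54*sqrt(7) - 70*sqrt(3) + 4*sqrt(651) + 42*sqrt(31))/357

Group as (sqrt(7) + sqrt(31)) + sqrt(3); multiply by (sqrt(7) + sqrt(31)) - sqrt(3), then rationalise the remaining surd.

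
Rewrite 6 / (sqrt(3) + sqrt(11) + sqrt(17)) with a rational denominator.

Group as (sqrt(3) + sqrt(17)) + sqrt(11); multiply by (sqrt(3) + sqrt(17)) - sqrt(11), then rationalise the remaining surd.

(-4*sqrt(561) - 6*sqrt(17) + 18*sqrt(11) + 50*sqrt(3))/41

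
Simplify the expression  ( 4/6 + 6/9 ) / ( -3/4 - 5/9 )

Numerator: 4/6 + 6/9 = 4/3
Denominator: -3/4 - 5/9 = -47/36
Divide: (4/3) · (-36/47) = -48/47

-48/47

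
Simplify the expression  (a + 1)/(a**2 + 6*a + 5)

Factor: a**2 + 6*a + 5 = (a + 5)*(a + 1)
Cancel the common factor (a + 1).

1/(a + 5)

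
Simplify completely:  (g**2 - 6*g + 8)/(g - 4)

g - 2

Factor: g**2 - 6*g + 8 = (g - 2)*(g - 4)
Cancel the common factor (g - 4).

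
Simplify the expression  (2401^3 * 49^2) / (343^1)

2401^3 = 7^12; 49^2 = 7^4; 343^1 = 7^3
Combine exponents: 7^13

7^13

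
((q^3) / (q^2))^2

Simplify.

Inside the bracket: q^1
Raise to the power 2: q^2

q^2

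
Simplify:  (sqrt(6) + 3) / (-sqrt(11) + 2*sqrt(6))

(sqrt(66) + 3*sqrt(11) + 12 + 6*sqrt(6))/13

Multiply numerator and denominator by sqrt(11) + 2*sqrt(6).
Denominator becomes 13; numerator becomes sqrt(66) + 3*sqrt(11) + 12 + 6*sqrt(6).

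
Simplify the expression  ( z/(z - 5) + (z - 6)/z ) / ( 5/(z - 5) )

Numerator: z/(z - 5) + (z - 6)/z = (2*z² - 11*z + 30)/(z² - 5*z)
Denominator: 5/(z - 5) = 5/(z - 5)
Divide: ((2*z² - 11*z + 30)/(z² - 5*z)) · (z/5 - 1) = (2*z² - 11*z + 30)/(5*z)

(2*z² - 11*z + 30)/(5*z)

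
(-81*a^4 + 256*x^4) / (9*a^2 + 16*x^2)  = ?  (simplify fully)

-9*a^2 + 16*x^2

-81*a^4 + 256*x^4 factors as (-3*a + 4*x)*(3*a + 4*x)*(9*a^2 + 16*x^2).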